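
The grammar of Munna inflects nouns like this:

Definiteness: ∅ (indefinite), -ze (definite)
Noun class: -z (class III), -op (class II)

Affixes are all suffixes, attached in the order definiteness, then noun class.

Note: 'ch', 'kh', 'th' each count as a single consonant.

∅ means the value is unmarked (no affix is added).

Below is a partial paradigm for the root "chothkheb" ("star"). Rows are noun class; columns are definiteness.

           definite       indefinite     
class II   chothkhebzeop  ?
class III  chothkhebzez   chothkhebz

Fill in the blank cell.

definiteness = indefinite: zero marking, form stays chothkheb.
Attach noun class class II -op → chothkhebop.

chothkhebop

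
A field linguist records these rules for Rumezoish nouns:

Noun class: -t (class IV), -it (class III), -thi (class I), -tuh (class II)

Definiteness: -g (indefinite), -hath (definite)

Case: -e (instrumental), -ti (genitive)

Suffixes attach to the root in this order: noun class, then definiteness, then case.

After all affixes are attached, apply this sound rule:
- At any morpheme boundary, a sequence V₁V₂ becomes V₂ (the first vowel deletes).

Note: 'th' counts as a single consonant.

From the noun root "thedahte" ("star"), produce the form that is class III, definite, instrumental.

Attach noun class class III -it → thedahteit.
Attach definiteness definite -hath → thedahteithath.
Attach case instrumental -e → thedahteithathe.
Apply vowel deletion: thedahteithathe → thedahtithathe.

thedahtithathe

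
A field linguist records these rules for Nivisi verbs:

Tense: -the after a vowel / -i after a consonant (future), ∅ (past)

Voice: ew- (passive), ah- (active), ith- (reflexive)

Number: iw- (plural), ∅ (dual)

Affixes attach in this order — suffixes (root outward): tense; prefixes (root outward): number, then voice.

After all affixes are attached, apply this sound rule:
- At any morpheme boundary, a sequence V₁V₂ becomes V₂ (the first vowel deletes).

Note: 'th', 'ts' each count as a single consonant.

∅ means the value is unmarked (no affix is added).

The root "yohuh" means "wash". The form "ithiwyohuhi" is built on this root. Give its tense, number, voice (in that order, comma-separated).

Segment: ith-iw-yohuh-i.
tense: -the/i → future.
number: iw- → plural.
voice: ith- → reflexive.

future, plural, reflexive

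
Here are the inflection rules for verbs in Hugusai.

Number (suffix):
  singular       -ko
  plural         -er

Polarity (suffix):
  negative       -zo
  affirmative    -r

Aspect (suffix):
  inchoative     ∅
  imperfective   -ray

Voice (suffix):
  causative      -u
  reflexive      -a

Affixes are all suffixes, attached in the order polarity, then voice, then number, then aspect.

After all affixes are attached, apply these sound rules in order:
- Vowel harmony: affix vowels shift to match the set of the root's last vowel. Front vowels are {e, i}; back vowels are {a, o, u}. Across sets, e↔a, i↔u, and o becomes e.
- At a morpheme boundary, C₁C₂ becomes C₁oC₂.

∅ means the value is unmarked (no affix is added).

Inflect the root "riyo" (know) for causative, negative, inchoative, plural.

riyozouar

Attach polarity negative -zo → riyozo.
Attach voice causative -u → riyozou.
Attach number plural -er → riyozouer.
aspect = inchoative: zero marking, form stays riyozouer.
Apply vowel harmony: riyozouer → riyozouar.
Epenthesis: no change.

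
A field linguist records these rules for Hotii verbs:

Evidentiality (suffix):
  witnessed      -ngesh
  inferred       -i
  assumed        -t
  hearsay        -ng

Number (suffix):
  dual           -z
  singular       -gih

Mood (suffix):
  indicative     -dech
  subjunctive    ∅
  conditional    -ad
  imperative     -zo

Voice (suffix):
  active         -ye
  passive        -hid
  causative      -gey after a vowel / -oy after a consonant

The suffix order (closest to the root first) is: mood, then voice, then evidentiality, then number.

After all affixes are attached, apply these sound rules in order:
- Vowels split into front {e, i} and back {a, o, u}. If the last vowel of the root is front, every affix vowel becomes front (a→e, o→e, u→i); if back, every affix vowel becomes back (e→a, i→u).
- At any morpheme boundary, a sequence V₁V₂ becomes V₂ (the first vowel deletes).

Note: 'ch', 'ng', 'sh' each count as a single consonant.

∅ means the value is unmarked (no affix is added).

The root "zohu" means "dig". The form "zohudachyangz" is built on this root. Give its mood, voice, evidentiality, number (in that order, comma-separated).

Segment: zohu-dech-ye-ng-z.
mood: -dech → indicative.
voice: -ye → active.
evidentiality: -ng → hearsay.
number: -z → dual.

indicative, active, hearsay, dual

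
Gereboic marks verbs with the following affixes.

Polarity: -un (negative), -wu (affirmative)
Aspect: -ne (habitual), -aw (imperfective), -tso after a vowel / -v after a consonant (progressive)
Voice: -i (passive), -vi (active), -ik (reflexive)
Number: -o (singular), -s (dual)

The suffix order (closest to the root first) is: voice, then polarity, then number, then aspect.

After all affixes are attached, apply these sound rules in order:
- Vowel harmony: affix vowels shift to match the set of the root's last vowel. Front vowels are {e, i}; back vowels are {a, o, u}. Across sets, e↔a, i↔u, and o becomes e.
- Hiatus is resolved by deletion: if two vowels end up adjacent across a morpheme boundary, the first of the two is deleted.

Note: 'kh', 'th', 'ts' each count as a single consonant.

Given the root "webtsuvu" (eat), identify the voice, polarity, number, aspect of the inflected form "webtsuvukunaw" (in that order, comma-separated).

Segment: webtsuvu-ik-un-o-aw.
voice: -ik → reflexive.
polarity: -un → negative.
number: -o → singular.
aspect: -aw → imperfective.

reflexive, negative, singular, imperfective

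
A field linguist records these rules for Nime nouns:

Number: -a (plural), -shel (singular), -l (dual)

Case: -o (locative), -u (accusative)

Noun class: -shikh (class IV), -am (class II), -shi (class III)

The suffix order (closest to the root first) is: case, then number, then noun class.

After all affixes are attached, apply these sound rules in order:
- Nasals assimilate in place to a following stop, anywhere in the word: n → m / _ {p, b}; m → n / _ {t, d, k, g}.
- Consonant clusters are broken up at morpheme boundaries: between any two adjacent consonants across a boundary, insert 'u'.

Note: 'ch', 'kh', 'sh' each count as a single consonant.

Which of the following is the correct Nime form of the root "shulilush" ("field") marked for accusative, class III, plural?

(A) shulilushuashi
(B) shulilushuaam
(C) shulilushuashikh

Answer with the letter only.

Attach case accusative -u → shulilushu.
Attach number plural -a → shulilushua.
Attach noun class class III -shi → shulilushuashi.
Nasal assimilation: no change.
Epenthesis: no change.
So the correct form is shulilushuashi, option (A).
(B) shulilushuaam is wrong: it uses class II instead of class III for noun class.
(C) shulilushuashikh is wrong: it uses class IV instead of class III for noun class.

A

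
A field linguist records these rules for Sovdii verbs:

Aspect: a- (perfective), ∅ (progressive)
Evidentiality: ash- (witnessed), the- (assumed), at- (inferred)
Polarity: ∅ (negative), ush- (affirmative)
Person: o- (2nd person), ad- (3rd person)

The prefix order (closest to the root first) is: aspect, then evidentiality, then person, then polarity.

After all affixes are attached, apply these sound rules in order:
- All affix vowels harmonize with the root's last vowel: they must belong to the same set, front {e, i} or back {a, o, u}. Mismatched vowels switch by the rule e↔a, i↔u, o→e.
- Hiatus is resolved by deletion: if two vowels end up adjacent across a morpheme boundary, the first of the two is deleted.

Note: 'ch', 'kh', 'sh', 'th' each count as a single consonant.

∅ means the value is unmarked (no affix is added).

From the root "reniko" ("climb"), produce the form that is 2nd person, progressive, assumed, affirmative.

ushothareniko

aspect = progressive: zero marking, form stays reniko.
Attach evidentiality assumed the- → thereniko.
Attach person 2nd person o- → othereniko.
Attach polarity affirmative ush- → ushothereniko.
Apply vowel harmony: ushothereniko → ushothareniko.
Vowel deletion: no change.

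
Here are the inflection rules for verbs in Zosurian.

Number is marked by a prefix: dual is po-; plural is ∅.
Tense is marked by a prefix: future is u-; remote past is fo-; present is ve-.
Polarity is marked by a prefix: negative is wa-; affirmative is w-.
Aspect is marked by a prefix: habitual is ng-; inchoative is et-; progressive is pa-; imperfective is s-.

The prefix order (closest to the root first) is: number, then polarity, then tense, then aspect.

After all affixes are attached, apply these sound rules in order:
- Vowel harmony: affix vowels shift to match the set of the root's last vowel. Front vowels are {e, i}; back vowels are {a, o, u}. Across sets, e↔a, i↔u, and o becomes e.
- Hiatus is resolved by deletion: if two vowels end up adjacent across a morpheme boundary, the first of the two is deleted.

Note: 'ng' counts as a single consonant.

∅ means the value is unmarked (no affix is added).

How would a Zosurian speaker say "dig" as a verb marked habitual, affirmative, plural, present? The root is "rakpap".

number = plural: zero marking, form stays rakpap.
Attach polarity affirmative w- → wrakpap.
Attach tense present ve- → vewrakpap.
Attach aspect habitual ng- → ngvewrakpap.
Apply vowel harmony: ngvewrakpap → ngvawrakpap.
Vowel deletion: no change.

ngvawrakpap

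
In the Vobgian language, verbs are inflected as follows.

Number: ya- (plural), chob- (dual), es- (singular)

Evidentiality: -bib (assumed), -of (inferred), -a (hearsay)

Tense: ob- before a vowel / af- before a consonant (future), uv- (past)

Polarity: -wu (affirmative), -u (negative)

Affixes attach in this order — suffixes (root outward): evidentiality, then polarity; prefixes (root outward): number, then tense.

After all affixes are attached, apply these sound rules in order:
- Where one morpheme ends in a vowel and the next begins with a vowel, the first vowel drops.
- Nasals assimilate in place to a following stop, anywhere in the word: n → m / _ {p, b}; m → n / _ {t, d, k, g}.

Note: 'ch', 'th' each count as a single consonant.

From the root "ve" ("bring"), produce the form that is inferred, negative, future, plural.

Attach evidentiality inferred -of → veof.
Attach polarity negative -u → veofu.
Attach number plural ya- → yaveofu.
Attach tense future af- (before consonant 'y') → afyaveofu.
Apply vowel deletion: afyaveofu → afyavofu.
Nasal assimilation: no change.

afyavofu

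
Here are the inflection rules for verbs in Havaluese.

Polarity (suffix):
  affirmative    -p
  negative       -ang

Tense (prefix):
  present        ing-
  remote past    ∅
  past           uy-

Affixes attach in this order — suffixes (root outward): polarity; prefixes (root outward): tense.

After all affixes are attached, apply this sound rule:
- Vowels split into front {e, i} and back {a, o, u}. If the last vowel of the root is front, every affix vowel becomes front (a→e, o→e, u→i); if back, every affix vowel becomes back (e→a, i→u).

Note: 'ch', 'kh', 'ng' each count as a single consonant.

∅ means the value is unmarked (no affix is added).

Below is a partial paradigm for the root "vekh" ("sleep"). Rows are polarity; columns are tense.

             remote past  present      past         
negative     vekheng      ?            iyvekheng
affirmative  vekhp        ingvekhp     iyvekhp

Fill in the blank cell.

ingvekheng

Attach tense present ing- → ingvekh.
Attach polarity negative -ang → ingvekhang.
Apply vowel harmony: ingvekhang → ingvekheng.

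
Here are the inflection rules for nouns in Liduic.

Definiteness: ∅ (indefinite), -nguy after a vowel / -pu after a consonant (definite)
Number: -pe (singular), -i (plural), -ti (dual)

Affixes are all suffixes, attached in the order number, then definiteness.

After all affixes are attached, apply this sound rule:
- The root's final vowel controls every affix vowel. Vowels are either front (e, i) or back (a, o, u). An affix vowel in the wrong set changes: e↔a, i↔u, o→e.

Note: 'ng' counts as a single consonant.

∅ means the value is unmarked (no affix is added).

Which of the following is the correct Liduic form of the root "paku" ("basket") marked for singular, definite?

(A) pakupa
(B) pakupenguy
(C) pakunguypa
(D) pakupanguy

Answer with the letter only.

Attach number singular -pe → pakupe.
Attach definiteness definite -nguy (after vowel 'e') → pakupenguy.
Apply vowel harmony: pakupenguy → pakupanguy.
So the correct form is pakupanguy, option (D).
(B) pakupenguy is wrong: it fails to apply the sound rule(s).
(A) pakupa is wrong: it uses indefinite instead of definite for definiteness.
(C) pakunguypa is wrong: it has the affixes in the wrong order.

D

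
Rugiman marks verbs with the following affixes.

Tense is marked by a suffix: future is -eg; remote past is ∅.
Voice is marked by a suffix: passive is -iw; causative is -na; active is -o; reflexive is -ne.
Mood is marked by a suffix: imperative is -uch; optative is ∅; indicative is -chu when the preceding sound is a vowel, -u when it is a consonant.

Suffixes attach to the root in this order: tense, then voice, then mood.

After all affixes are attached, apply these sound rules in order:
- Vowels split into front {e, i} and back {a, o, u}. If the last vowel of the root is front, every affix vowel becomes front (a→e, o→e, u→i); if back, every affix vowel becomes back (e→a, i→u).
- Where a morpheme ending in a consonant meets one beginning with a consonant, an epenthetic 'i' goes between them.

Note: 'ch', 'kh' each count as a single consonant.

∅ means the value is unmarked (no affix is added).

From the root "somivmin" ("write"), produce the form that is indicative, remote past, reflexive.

somivmininechi

tense = remote past: zero marking, form stays somivmin.
Attach voice reflexive -ne → somivminne.
Attach mood indicative -chu (after vowel 'e') → somivminnechu.
Apply vowel harmony: somivminnechu → somivminnechi.
Apply epenthesis: somivminnechi → somivmininechi.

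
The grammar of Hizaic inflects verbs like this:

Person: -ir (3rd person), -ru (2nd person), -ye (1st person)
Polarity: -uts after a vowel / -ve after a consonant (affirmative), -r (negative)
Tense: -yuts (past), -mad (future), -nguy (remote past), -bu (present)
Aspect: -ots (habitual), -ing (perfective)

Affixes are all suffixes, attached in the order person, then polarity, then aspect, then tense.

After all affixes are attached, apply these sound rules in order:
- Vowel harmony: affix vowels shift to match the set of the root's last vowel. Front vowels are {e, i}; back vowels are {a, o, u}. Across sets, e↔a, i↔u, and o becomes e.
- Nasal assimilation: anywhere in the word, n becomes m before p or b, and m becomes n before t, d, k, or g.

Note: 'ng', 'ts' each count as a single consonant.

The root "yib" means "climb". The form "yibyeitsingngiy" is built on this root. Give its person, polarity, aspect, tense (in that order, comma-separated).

1st person, affirmative, perfective, remote past

Segment: yib-ye-uts-ing-nguy.
person: -ye → 1st person.
polarity: -uts/ve → affirmative.
aspect: -ing → perfective.
tense: -nguy → remote past.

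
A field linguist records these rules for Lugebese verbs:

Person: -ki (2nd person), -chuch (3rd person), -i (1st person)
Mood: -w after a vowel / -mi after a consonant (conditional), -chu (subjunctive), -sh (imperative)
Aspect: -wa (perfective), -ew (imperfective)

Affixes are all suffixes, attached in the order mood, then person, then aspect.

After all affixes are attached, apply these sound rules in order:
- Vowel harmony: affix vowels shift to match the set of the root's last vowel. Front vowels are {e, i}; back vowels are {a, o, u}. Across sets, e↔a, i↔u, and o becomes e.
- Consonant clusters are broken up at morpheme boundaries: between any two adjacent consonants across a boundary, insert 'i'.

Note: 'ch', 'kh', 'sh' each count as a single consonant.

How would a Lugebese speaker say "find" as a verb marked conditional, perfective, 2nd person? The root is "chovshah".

chovshahimukuwa

Attach mood conditional -mi (after consonant 'h') → chovshahmi.
Attach person 2nd person -ki → chovshahmiki.
Attach aspect perfective -wa → chovshahmikiwa.
Apply vowel harmony: chovshahmikiwa → chovshahmukuwa.
Apply epenthesis: chovshahmukuwa → chovshahimukuwa.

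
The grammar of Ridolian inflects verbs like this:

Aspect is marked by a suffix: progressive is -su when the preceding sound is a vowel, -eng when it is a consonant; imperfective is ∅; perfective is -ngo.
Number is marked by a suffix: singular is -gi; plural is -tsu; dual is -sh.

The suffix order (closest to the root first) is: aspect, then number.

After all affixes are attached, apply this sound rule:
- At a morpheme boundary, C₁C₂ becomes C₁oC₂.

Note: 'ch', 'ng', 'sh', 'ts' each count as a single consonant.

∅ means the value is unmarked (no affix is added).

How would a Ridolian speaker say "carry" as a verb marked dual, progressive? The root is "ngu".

ngusush

Attach aspect progressive -su (after vowel 'u') → ngusu.
Attach number dual -sh → ngusush.
Epenthesis: no change.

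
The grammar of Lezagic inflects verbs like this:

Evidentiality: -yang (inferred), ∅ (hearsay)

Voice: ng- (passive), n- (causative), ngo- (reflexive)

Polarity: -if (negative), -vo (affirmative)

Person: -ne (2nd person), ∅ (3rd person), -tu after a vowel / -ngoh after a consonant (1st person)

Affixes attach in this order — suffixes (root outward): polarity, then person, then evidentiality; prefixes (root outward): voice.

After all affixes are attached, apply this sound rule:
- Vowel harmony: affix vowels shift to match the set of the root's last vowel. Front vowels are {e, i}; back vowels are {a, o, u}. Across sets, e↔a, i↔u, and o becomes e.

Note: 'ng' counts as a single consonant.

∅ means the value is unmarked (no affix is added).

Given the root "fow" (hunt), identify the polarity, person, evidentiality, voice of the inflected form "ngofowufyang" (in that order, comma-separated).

negative, 3rd person, inferred, reflexive

Segment: ngo-fow-if-yang.
polarity: -if → negative.
person: ∅ → 3rd person.
evidentiality: -yang → inferred.
voice: ngo- → reflexive.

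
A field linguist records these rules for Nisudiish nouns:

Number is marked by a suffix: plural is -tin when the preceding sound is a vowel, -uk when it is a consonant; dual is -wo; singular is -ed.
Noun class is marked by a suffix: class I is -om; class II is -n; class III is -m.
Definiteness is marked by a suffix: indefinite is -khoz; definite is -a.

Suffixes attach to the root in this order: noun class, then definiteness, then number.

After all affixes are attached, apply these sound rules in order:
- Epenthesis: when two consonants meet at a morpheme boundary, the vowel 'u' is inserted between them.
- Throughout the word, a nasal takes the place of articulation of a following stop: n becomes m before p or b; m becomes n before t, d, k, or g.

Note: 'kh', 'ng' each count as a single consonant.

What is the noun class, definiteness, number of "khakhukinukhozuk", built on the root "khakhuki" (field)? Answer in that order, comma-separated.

Segment: khakhuki-n-khoz-uk.
noun class: -n → class II.
definiteness: -khoz → indefinite.
number: -tin/uk → plural.

class II, indefinite, plural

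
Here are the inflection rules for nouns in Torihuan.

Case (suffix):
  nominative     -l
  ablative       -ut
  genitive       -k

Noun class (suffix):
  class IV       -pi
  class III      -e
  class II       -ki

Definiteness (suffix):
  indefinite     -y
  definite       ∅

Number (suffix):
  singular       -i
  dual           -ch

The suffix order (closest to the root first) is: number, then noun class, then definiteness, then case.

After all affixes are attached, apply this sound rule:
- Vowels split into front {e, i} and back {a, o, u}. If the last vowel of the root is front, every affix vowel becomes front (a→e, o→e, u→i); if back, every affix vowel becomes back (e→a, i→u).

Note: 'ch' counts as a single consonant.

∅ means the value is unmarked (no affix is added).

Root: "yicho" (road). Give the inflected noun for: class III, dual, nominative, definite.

yichochal

Attach number dual -ch → yichoch.
Attach noun class class III -e → yichoche.
definiteness = definite: zero marking, form stays yichoche.
Attach case nominative -l → yichochel.
Apply vowel harmony: yichochel → yichochal.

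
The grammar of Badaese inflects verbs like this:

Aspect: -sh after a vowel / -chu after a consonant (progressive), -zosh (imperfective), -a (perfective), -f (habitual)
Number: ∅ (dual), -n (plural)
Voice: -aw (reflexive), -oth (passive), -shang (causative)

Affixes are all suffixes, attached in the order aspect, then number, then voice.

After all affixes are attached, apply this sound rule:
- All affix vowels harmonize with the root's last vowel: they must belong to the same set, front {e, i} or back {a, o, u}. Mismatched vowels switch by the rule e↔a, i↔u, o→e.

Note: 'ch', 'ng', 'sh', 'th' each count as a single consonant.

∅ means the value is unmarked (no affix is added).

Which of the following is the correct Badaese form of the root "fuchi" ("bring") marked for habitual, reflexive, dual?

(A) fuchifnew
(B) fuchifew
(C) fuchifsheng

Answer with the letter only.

B

Attach aspect habitual -f → fuchif.
number = dual: zero marking, form stays fuchif.
Attach voice reflexive -aw → fuchifaw.
Apply vowel harmony: fuchifaw → fuchifew.
So the correct form is fuchifew, option (B).
(A) fuchifnew is wrong: it uses plural instead of dual for number.
(C) fuchifsheng is wrong: it uses causative instead of reflexive for voice.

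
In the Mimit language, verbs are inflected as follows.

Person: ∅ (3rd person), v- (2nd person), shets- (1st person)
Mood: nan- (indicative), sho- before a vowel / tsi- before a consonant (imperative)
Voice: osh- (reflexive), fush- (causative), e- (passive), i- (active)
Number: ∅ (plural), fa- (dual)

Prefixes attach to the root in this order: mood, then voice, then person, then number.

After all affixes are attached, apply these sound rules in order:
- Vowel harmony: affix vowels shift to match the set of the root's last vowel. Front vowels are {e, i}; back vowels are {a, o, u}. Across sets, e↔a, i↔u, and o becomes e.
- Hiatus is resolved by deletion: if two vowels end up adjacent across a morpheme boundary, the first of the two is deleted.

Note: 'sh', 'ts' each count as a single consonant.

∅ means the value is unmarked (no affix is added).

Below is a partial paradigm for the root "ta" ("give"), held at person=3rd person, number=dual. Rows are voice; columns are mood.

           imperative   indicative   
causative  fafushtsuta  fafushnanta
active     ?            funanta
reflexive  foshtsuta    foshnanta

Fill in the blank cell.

Attach mood imperative tsi- (before consonant 't') → tsita.
Attach voice active i- → itsita.
person = 3rd person: zero marking, form stays itsita.
Attach number dual fa- → faitsita.
Apply vowel harmony: faitsita → fautsuta.
Apply vowel deletion: fautsuta → futsuta.

futsuta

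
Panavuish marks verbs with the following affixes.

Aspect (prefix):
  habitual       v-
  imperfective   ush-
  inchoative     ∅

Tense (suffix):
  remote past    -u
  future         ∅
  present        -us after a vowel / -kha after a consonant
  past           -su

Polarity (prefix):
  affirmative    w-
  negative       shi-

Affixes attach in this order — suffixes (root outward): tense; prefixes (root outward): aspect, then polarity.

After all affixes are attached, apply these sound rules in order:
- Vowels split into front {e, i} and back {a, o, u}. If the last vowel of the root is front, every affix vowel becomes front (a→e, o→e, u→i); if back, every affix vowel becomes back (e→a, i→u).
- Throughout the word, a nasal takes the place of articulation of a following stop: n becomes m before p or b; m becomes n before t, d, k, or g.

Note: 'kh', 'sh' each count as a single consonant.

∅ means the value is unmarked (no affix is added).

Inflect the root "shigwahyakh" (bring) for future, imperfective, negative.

Attach aspect imperfective ush- → ushshigwahyakh.
tense = future: zero marking, form stays ushshigwahyakh.
Attach polarity negative shi- → shiushshigwahyakh.
Apply vowel harmony: shiushshigwahyakh → shuushshigwahyakh.
Nasal assimilation: no change.

shuushshigwahyakh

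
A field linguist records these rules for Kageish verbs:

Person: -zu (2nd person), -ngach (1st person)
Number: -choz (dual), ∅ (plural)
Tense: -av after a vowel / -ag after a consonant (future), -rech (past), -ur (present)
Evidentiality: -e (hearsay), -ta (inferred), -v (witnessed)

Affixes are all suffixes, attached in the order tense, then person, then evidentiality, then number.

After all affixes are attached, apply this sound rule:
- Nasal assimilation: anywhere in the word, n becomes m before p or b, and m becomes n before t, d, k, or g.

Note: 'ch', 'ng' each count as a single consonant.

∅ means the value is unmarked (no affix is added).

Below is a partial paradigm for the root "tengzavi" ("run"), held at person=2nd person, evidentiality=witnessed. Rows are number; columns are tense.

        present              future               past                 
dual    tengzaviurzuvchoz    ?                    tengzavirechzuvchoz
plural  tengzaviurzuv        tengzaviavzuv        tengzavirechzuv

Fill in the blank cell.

tengzaviavzuvchoz

Attach tense future -av (after vowel 'i') → tengzaviav.
Attach person 2nd person -zu → tengzaviavzu.
Attach evidentiality witnessed -v → tengzaviavzuv.
Attach number dual -choz → tengzaviavzuvchoz.
Nasal assimilation: no change.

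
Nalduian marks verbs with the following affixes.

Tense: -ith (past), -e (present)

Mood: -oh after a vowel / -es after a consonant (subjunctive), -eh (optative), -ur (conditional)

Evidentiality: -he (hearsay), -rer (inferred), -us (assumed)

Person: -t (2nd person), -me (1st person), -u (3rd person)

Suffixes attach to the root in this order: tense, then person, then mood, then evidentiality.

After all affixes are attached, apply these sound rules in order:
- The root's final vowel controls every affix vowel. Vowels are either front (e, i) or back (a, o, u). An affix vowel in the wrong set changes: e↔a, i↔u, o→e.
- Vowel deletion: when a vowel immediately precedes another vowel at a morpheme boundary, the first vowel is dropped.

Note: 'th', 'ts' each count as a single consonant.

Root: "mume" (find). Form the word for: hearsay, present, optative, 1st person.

Attach tense present -e → mumee.
Attach person 1st person -me → mumeeme.
Attach mood optative -eh → mumeemeeh.
Attach evidentiality hearsay -he → mumeemeehhe.
Vowel harmony: no change.
Apply vowel deletion: mumeemeehhe → mumemehhe.

mumemehhe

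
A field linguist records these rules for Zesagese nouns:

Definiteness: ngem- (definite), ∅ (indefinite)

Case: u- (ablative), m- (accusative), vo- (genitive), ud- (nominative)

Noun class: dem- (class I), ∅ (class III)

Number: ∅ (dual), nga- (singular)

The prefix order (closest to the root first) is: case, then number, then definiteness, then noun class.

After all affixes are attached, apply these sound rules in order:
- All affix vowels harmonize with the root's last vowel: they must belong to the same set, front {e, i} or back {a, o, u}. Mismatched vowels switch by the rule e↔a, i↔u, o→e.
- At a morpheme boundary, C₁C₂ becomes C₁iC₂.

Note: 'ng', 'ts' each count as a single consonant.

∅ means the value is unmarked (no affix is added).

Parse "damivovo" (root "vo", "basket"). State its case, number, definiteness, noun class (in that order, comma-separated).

genitive, dual, indefinite, class I

Segment: dem-vo-vo.
case: vo- → genitive.
number: ∅ → dual.
definiteness: ∅ → indefinite.
noun class: dem- → class I.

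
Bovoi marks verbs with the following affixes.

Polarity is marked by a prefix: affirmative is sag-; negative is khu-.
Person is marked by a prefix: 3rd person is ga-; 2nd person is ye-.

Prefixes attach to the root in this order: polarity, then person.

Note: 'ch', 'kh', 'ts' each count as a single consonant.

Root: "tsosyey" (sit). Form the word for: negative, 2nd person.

yekhutsosyey

Attach polarity negative khu- → khutsosyey.
Attach person 2nd person ye- → yekhutsosyey.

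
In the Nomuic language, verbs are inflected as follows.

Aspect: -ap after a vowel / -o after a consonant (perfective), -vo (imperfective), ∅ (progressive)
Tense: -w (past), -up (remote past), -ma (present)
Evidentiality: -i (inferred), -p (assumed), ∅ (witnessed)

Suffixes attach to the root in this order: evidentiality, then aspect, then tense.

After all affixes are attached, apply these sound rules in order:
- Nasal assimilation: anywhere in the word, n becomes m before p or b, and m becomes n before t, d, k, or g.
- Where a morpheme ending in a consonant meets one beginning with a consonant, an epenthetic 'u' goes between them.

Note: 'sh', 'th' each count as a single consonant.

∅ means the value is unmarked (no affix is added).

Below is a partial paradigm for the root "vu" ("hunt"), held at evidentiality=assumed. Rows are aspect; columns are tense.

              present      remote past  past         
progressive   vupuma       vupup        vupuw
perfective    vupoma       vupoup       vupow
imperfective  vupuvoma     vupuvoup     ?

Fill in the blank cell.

Attach evidentiality assumed -p → vup.
Attach aspect imperfective -vo → vupvo.
Attach tense past -w → vupvow.
Nasal assimilation: no change.
Apply epenthesis: vupvow → vupuvow.

vupuvow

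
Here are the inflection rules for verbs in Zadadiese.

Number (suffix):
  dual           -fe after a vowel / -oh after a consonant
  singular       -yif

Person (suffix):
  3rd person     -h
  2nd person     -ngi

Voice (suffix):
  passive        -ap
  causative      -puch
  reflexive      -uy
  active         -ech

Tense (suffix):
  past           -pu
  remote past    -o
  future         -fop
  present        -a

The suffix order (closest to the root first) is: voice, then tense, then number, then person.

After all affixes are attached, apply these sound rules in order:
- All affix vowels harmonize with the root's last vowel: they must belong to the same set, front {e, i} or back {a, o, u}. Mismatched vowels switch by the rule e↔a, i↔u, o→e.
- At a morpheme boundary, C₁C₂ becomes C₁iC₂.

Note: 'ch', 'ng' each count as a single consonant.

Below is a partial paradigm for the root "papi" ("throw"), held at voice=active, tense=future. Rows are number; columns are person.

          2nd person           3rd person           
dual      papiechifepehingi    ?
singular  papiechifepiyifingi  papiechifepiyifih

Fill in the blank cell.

Attach voice active -ech → papiech.
Attach tense future -fop → papiechfop.
Attach number dual -oh (after consonant 'p') → papiechfopoh.
Attach person 3rd person -h → papiechfopohh.
Apply vowel harmony: papiechfopohh → papiechfepehh.
Apply epenthesis: papiechfepehh → papiechifepehih.

papiechifepehih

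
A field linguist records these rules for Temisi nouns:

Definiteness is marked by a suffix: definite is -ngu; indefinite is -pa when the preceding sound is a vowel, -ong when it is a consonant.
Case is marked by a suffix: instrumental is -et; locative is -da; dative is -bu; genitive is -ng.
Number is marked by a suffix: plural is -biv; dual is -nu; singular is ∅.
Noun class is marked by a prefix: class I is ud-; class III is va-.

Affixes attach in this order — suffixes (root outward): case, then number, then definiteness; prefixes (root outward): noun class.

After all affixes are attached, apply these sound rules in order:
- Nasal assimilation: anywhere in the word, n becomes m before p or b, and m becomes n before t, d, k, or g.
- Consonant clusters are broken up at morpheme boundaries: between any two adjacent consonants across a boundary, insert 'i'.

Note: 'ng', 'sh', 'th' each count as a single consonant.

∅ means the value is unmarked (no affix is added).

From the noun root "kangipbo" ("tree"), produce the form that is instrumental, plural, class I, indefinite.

Attach case instrumental -et → kangipboet.
Attach number plural -biv → kangipboetbiv.
Attach definiteness indefinite -ong (after consonant 'v') → kangipboetbivong.
Attach noun class class I ud- → udkangipboetbivong.
Nasal assimilation: no change.
Apply epenthesis: udkangipboetbivong → udikangipboetibivong.

udikangipboetibivong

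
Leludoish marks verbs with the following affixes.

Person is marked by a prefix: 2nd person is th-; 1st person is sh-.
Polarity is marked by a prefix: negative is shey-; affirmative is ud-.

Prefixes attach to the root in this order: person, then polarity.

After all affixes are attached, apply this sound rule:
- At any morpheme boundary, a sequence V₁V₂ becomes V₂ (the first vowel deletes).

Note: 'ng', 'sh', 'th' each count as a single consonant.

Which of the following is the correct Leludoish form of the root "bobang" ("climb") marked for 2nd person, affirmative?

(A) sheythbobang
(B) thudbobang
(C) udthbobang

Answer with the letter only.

Attach person 2nd person th- → thbobang.
Attach polarity affirmative ud- → udthbobang.
Vowel deletion: no change.
So the correct form is udthbobang, option (C).
(B) thudbobang is wrong: it has the affixes in the wrong order.
(A) sheythbobang is wrong: it uses negative instead of affirmative for polarity.

C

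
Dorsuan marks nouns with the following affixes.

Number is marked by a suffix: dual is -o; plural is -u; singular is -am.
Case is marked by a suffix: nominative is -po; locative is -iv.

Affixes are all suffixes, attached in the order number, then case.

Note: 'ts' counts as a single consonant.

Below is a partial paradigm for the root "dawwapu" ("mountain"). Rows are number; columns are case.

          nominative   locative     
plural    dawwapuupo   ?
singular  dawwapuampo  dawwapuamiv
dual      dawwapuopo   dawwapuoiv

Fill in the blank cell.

Attach number plural -u → dawwapuu.
Attach case locative -iv → dawwapuuiv.

dawwapuuiv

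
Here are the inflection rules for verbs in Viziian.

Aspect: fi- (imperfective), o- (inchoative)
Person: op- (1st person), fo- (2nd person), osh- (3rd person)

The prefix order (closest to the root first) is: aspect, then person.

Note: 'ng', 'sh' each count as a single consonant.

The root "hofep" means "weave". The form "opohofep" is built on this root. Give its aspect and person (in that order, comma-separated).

Segment: op-o-hofep.
aspect: o- → inchoative.
person: op- → 1st person.

inchoative, 1st person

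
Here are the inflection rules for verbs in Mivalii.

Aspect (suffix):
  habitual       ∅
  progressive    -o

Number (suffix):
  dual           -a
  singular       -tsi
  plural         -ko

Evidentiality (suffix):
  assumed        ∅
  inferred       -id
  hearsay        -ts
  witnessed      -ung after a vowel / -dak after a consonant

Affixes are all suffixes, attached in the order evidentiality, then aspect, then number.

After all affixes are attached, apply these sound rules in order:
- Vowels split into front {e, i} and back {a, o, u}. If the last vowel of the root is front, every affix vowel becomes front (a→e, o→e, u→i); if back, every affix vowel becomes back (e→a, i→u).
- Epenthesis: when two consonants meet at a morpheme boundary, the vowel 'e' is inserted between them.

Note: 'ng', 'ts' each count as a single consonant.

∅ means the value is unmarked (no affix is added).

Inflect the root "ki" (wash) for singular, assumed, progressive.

kietsi

evidentiality = assumed: zero marking, form stays ki.
Attach aspect progressive -o → kio.
Attach number singular -tsi → kiotsi.
Apply vowel harmony: kiotsi → kietsi.
Epenthesis: no change.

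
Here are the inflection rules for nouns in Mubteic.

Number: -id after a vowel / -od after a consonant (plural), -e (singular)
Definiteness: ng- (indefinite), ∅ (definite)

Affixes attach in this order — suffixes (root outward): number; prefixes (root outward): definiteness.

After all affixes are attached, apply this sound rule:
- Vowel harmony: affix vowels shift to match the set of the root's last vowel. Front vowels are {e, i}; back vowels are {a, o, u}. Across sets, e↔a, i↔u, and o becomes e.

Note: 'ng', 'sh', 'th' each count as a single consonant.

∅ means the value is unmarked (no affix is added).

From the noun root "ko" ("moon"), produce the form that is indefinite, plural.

ngkoud

Attach definiteness indefinite ng- → ngko.
Attach number plural -id (after vowel 'o') → ngkoid.
Apply vowel harmony: ngkoid → ngkoud.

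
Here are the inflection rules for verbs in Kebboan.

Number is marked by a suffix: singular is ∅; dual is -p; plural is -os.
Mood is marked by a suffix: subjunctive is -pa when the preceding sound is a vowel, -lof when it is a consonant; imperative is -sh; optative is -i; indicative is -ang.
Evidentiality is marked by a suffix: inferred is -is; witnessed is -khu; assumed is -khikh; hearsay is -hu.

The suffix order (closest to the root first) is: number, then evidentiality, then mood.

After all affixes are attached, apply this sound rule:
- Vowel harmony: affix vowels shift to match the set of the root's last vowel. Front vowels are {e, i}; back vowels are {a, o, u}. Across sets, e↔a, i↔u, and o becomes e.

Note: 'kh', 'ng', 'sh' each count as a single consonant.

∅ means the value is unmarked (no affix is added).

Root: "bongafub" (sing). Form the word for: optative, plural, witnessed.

Attach number plural -os → bongafubos.
Attach evidentiality witnessed -khu → bongafuboskhu.
Attach mood optative -i → bongafuboskhui.
Apply vowel harmony: bongafuboskhui → bongafuboskhuu.

bongafuboskhuu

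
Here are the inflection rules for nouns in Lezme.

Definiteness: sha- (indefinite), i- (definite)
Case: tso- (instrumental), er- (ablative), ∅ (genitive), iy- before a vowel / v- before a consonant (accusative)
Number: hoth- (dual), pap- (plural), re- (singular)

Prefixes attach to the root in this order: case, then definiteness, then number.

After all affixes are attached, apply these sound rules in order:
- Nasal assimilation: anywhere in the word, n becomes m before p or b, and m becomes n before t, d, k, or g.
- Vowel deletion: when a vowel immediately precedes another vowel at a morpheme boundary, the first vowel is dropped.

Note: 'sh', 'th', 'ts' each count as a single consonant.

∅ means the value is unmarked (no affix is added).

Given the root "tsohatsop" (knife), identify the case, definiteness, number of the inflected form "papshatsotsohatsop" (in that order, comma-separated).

Segment: pap-sha-tso-tsohatsop.
case: tso- → instrumental.
definiteness: sha- → indefinite.
number: pap- → plural.

instrumental, indefinite, plural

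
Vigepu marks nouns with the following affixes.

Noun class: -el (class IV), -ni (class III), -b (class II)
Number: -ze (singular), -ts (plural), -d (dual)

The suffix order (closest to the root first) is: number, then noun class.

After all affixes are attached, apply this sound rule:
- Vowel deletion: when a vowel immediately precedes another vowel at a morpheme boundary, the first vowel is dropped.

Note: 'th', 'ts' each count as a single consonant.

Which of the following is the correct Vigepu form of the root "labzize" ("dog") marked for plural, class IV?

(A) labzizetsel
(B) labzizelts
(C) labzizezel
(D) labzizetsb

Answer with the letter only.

A

Attach number plural -ts → labzizets.
Attach noun class class IV -el → labzizetsel.
Vowel deletion: no change.
So the correct form is labzizetsel, option (A).
(C) labzizezel is wrong: it uses singular instead of plural for number.
(B) labzizelts is wrong: it has the affixes in the wrong order.
(D) labzizetsb is wrong: it uses class II instead of class IV for noun class.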